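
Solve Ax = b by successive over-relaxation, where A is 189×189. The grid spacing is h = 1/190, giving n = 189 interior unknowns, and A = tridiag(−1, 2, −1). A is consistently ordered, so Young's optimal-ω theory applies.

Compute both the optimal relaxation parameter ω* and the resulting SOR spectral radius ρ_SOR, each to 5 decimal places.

ω* = 1.96747, ρ_SOR = 0.96747

With n=189, ρ(Jacobi) = cos(π/190) = 0.99986.
1 − cos²(π/190) = sin²(π/190) ⇒ √(1−ρ_J²) = sin(π/190) = 0.016534.
So ω* = 2/1.016534 = 1.96747 (Young).
ρ_SOR = ω* − 1 ≈ 0.96747.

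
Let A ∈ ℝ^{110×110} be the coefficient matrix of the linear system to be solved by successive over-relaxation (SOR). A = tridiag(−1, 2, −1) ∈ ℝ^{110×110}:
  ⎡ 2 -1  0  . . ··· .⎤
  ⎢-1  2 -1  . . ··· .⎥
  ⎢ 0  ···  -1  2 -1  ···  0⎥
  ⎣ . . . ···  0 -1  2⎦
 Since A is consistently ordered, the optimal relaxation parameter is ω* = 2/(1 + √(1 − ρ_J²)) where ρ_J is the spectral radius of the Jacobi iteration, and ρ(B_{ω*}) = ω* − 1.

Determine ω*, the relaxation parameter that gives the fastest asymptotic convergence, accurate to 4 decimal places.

ω* = 1.9450

With n=110, ρ(Jacobi) = cos(π/111) = 0.9996.
√(1−ρ_J²) = |sin(π/111)| = 0.02830
ω* = 2/(1+0.02830) = 1.9450
[ρ_SOR] ω* − 1 = 0.9450.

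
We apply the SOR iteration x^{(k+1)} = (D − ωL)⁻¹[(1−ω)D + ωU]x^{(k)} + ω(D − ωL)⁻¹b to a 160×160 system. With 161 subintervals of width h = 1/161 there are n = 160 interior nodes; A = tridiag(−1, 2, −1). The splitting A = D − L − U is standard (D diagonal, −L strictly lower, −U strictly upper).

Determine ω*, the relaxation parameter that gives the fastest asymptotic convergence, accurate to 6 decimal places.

With n=160, ρ(Jacobi) = cos(π/161) = 0.999810.
1 − cos²(π/161) = sin²(π/161) ⇒ √(1−ρ_J²) = sin(π/161) = 0.0195118.
ω* = 2/(1+0.0195118) = 1.961723
ρ(B_{ω*}) = ω*−1 = 0.961723

ω* = 1.961723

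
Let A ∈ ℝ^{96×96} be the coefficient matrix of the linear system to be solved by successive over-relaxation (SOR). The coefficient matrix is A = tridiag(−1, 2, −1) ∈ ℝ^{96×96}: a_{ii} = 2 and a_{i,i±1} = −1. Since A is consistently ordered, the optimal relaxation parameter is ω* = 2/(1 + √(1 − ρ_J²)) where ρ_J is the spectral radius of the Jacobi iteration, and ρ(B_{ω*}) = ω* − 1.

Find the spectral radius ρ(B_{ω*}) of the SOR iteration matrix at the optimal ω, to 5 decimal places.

ρ_SOR = 0.93727

spectrum of D⁻¹(L+U) = {cos(kπ/97) : 1≤k≤96}; ρ_J = cos(π/97) = 0.99948.
√(1−ρ_J²) simplifies to sin(π/97) = 0.032382.
Young: ω* = 2/(1+√(1−ρ_J²)) = 2/(1+0.032382) = 2/1.032382 = 1.93727.
and ρ(B_{ω*}) = 1.93727 − 1 = 0.93727.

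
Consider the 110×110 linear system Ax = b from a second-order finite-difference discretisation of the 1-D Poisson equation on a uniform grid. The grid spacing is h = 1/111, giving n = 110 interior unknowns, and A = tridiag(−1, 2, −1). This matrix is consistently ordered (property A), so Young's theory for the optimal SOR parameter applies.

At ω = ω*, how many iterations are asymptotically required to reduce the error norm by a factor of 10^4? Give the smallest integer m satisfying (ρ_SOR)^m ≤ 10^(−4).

ρ_J = max_k |cos(kπ/111)| = cos(π/111) = 0.9995995
√(1 − cos²(π/111)) = sin(π/111) ≈ 0.0282989.
[ω*] 2 ÷ (1 + 0.0282989) = 2 ÷ 1.0282989 = 1.9449598.
[ρ_SOR] ω* − 1 = 0.9449598.
4·ln10 = 9.21034; −ln(0.9449598) = 0.0566129; m = ⌈9.21034/0.0566129⌉ = ⌈162.690⌉ = 163.

m = 163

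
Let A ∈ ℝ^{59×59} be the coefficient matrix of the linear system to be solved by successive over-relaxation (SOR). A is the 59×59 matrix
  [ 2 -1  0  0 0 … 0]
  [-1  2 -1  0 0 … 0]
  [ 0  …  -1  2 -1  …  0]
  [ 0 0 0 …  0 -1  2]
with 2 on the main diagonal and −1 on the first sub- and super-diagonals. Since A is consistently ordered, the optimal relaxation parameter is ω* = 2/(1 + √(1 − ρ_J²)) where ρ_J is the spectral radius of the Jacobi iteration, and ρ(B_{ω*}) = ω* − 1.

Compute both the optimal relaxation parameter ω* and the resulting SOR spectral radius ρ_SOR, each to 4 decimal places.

½·tridiag(1,0,1) at n=59: λ_k = cos(kπ/60); max |λ| at k=1 ⇒ ρ_J = cos(π/60) ≈ 0.9986.
√(1 − cos²(π/60)) = sin(π/60) ≈ 0.05234.
[ω*] 2 ÷ (1 + 0.05234) = 2 ÷ 1.05234 = 1.9005.
and ρ(B_{ω*}) = 1.9005 − 1 = 0.9005.

ω* = 1.9005, ρ_SOR = 0.9005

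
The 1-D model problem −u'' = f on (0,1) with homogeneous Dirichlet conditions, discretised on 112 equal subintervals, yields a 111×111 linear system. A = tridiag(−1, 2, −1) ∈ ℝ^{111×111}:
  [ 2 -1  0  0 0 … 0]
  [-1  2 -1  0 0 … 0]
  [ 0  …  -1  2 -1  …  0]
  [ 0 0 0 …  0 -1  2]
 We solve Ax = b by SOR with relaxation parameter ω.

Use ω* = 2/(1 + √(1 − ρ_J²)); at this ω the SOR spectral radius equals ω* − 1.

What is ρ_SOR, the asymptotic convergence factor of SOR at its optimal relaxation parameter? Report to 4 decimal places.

ρ_SOR = 0.9454

B_J for the 111×111 system has eigenvalues cos(kπ/112); ρ_J = cos(π/112) = 0.9996.
√(1−ρ_J²) = |sin(π/112)| = 0.02805
So ω* = 2/1.02805 = 1.9454 (Young).
At ω = 1.9454 every |λ(B_ω)| = ω−1, so ρ_SOR = 0.9454.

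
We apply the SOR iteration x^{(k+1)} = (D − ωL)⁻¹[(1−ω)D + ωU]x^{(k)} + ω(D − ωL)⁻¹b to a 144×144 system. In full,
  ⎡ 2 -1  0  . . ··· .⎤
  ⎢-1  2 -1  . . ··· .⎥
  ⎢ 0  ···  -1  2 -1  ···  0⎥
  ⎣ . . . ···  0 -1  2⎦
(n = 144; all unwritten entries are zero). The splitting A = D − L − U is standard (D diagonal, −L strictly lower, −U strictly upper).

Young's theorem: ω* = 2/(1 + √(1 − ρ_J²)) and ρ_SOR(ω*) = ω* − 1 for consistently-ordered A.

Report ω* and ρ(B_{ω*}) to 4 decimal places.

With n=144, ρ(Jacobi) = cos(π/145) = 0.9998.
√(1−ρ_J²) simplifies to sin(π/145) = 0.02166.
ω* = 2/(1+0.02166) = 1.9576
ρ_SOR = ω* − 1 = 1.9576 − 1 = 0.9576.

ω* = 1.9576, ρ_SOR = 0.9576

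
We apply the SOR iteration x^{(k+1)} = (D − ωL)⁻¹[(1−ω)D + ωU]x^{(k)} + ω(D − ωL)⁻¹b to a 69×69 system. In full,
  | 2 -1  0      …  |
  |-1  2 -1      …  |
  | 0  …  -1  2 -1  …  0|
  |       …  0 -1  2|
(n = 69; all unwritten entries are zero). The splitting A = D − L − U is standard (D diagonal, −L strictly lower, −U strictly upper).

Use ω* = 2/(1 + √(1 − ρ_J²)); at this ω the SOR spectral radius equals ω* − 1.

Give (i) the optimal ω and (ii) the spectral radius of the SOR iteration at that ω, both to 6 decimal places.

½·tridiag(1,0,1) at n=69: λ_k = cos(kπ/70); max |λ| at k=1 ⇒ ρ_J = cos(π/70) ≈ 0.998993.
root = sin(π/70) = 0.0448648  (since 1−cos² = sin²).
ω* = 2/(1 + 0.0448648) = 2/1.0448648 = 1.914123.
At ω = 1.914123 every |λ(B_ω)| = ω−1, so ρ_SOR = 0.914123.

ω* = 1.914123, ρ_SOR = 0.914123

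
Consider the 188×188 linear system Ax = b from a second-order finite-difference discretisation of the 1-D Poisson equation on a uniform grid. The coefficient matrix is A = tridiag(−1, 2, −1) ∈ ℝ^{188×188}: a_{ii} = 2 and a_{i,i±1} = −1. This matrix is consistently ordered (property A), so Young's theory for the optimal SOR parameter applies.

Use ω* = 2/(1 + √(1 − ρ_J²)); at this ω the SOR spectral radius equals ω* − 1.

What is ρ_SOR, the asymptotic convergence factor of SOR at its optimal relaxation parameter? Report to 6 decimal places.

ρ_SOR = 0.967301

n=188: λ(B_J) = 1 − λ(A)/2 = cos(kπ/189); k=1 gives ρ_J = 0.999862.
root = sin(π/189) = 0.0166214  (since 1−cos² = sin²).
So ω* = 2/1.0166214 = 1.967301 (Young).
ρ_SOR = ω* − 1 ≈ 0.967301.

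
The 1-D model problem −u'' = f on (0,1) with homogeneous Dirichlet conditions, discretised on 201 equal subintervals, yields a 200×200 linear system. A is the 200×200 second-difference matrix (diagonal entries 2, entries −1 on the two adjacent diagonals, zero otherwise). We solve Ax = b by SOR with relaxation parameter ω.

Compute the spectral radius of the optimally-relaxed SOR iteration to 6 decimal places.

ρ_SOR = 0.969223

½·tridiag(1,0,1) at n=200: λ_k = cos(kπ/201); max |λ| at k=1 ⇒ ρ_J = cos(π/201) ≈ 0.999878.
√(1 − cos²(π/201)) = sin(π/201) ≈ 0.0156292.
[ω*] 2 ÷ (1 + 0.0156292) = 2 ÷ 1.0156292 = 1.969223.
Hence ρ(B_{ω*}) = 1.969223 − 1 = 0.969223.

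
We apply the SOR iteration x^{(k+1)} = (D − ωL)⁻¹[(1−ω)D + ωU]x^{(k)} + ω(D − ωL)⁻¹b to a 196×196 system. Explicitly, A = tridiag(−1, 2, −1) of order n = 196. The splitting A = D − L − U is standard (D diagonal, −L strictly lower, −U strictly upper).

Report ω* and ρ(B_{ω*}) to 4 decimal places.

With n=196, ρ(Jacobi) = cos(π/197) = 0.9999.
1 − cos²(π/197) = sin²(π/197) ⇒ √(1−ρ_J²) = sin(π/197) = 0.01595.
[ω*] 2 ÷ (1 + 0.01595) = 2 ÷ 1.01595 = 1.9686.
ρ_SOR = ω* − 1 = 1.9686 − 1 = 0.9686.

ω* = 1.9686, ρ_SOR = 0.9686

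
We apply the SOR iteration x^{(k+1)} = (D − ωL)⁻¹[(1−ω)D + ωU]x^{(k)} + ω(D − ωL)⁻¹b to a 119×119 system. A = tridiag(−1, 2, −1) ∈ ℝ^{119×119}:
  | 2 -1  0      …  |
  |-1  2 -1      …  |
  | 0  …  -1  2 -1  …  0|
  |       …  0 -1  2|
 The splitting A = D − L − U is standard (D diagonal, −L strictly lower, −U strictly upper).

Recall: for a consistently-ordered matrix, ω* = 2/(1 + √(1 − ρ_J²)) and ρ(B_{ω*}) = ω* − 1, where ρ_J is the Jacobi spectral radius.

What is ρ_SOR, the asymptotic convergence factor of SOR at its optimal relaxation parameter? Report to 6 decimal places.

ρ_SOR = 0.948982

ρ_J = max_k |cos(kπ/120)| = cos(π/120) = 0.999657
root = sin(π/120) = 0.0261769  (since 1−cos² = sin²).
Then 2/(1+√(1−ρ_J²)) = 2/(1+0.0261769); ω* = 2/1.0261769 = 1.948982.
At ω = 1.948982 every |λ(B_ω)| = ω−1, so ρ_SOR = 0.948982.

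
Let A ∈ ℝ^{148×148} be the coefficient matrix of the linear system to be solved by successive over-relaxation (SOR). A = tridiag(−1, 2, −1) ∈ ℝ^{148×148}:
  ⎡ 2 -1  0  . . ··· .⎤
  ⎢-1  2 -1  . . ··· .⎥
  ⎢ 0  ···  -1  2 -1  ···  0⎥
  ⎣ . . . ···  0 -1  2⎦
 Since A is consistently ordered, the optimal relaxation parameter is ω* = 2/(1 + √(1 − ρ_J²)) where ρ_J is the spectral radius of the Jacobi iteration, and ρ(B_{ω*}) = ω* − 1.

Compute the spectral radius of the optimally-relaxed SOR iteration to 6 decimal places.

ρ_SOR = 0.958705

With n=148, ρ(Jacobi) = cos(π/149) = 0.999778.
√(1−ρ_J²) simplifies to sin(π/149) = 0.0210830.
Then 2/(1+√(1−ρ_J²)) = 2/(1+0.0210830); ω* = 2/1.0210830 = 1.958705.
ρ_SOR = ω* − 1 = 1.958705 − 1 = 0.958705.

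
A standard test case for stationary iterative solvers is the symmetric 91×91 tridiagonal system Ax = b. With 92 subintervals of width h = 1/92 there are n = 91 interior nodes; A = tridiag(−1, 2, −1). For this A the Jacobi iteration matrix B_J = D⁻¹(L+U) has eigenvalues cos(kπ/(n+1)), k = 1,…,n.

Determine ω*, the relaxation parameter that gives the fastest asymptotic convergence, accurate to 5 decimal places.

spectrum of D⁻¹(L+U) = {cos(kπ/92) : 1≤k≤91}; ρ_J = cos(π/92) = 0.99942.
√(1−ρ_J²) simplifies to sin(π/92) = 0.034141.
Young: ω* = 2/(1+√(1−ρ_J²)) = 2/(1+0.034141) = 2/1.034141 = 1.93397.
[ρ_SOR] ω* − 1 = 0.93397.

ω* = 1.93397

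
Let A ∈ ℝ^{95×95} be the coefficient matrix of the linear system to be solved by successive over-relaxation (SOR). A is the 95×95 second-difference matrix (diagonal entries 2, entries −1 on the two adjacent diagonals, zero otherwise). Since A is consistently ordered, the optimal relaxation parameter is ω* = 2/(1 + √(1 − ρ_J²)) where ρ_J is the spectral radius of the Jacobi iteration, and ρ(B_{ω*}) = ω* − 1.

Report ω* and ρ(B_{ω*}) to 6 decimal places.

ρ_J = max_k |cos(kπ/96)| = cos(π/96) = 0.999465
√(1−ρ_J²) simplifies to sin(π/96) = 0.0327191.
So ω* = 2/1.0327191 = 1.936635 (Young).
and ρ(B_{ω*}) = 1.936635 − 1 = 0.936635.

ω* = 1.936635, ρ_SOR = 0.936635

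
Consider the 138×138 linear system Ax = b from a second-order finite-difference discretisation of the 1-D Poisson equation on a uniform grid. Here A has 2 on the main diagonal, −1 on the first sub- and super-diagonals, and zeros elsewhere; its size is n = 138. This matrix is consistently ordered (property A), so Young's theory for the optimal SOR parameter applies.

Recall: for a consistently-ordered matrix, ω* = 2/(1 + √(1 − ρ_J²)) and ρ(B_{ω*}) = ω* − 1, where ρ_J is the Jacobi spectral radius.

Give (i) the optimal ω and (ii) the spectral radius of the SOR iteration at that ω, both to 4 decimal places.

ω* = 1.9558, ρ_SOR = 0.9558

[ρ_J] n=138: ρ(B_J) = cos(π/(n+1)) = cos(π/139) = 0.9997.
1 − cos²(π/139) = sin²(π/139) ⇒ √(1−ρ_J²) = sin(π/139) = 0.02260.
[ω*] 2 ÷ (1 + 0.02260) = 2 ÷ 1.02260 = 1.9558.
[ρ_SOR] ω* − 1 = 0.9558.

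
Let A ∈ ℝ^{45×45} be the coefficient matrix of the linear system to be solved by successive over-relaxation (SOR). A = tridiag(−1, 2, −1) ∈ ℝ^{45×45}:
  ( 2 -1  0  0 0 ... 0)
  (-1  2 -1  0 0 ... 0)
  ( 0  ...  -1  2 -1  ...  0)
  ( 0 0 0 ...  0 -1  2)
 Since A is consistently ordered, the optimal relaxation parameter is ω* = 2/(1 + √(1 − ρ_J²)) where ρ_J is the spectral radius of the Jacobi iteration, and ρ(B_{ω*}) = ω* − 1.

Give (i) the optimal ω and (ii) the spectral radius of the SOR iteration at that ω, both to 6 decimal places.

spectrum of D⁻¹(L+U) = {cos(kπ/46) : 1≤k≤45}; ρ_J = cos(π/46) = 0.997669.
1 − cos²(π/46) = sin²(π/46) ⇒ √(1−ρ_J²) = sin(π/46) = 0.0682424.
[ω*] 2 ÷ (1 + 0.0682424) = 2 ÷ 1.0682424 = 1.872234.
ρ(B_{ω*}) = ω*−1 = 0.872234

ω* = 1.872234, ρ_SOR = 0.872234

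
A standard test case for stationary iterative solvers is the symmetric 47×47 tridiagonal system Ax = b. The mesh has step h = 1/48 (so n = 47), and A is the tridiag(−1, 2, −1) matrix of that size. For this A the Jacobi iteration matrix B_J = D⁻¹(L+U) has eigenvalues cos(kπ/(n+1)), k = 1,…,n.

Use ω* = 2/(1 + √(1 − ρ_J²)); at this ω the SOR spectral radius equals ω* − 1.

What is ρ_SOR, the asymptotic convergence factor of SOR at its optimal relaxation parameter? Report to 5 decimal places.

ρ_SOR = 0.87722

B_J for the 47×47 system has eigenvalues cos(kπ/48); ρ_J = cos(π/48) = 0.99786.
root = sin(π/48) = 0.065403  (since 1−cos² = sin²).
ω* = 2/(1 + 0.065403) = 2/1.065403 = 1.87722.
ρ(B_{ω*}) = ω*−1 = 0.87722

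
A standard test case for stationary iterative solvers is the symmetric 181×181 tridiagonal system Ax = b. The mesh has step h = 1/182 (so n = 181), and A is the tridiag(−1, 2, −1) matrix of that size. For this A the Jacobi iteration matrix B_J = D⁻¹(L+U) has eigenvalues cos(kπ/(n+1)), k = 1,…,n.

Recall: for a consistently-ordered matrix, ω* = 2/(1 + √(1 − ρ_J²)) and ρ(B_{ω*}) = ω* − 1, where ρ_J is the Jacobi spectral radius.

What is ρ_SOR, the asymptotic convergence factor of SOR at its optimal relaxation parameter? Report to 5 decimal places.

With n=181, ρ(Jacobi) = cos(π/182) = 0.99985.
√(1−ρ_J²) simplifies to sin(π/182) = 0.017261.
ω* = 2 / (1 + 0.017261) = 2 / 1.017261 ≈ 1.96606.
and ρ(B_{ω*}) = 1.96606 − 1 = 0.96606.

ρ_SOR = 0.96606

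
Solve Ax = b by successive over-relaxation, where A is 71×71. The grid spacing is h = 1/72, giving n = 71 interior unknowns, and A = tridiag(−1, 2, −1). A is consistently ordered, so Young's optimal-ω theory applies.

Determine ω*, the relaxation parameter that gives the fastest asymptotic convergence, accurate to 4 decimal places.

n=71: λ(B_J) = 1 − λ(A)/2 = cos(kπ/72); k=1 gives ρ_J = 0.9990.
√(1 − cos²(π/72)) = sin(π/72) ≈ 0.04362.
ω* = 2/(1 + 0.04362) = 2/1.04362 = 1.9164.
and ρ(B_{ω*}) = 1.9164 − 1 = 0.9164.

ω* = 1.9164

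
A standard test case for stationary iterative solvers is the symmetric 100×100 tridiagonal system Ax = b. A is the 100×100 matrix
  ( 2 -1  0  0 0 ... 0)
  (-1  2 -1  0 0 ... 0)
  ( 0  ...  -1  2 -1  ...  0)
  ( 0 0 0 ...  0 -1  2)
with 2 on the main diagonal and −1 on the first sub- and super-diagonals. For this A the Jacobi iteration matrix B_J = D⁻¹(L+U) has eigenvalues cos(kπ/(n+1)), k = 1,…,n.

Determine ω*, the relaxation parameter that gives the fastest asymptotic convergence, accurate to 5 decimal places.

[ρ_J] n=100: ρ(B_J) = cos(π/(n+1)) = cos(π/101) = 0.99952.
√(1 − cos²(π/101)) = sin(π/101) ≈ 0.031100.
Young: ω* = 2/(1+√(1−ρ_J²)) = 2/(1+0.031100) = 2/1.031100 = 1.93968.
ρ_SOR = ω* − 1 = 1.93968 − 1 = 0.93968.

ω* = 1.93968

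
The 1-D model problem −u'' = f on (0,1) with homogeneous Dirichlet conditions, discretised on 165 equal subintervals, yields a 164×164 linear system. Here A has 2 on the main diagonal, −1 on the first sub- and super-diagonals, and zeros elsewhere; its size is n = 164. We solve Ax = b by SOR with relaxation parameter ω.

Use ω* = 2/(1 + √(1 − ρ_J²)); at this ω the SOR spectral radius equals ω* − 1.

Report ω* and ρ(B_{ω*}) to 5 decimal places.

[ρ_J] n=164: ρ(B_J) = cos(π/(n+1)) = cos(π/165) = 0.99982.
√(1−ρ_J²) = |sin(π/165)| = 0.019039
Young: ω* = 2/(1+√(1−ρ_J²)) = 2/(1+0.019039) = 2/1.019039 = 1.96263.
ρ(B_{ω*}) = ω*−1 = 0.96263

ω* = 1.96263, ρ_SOR = 0.96263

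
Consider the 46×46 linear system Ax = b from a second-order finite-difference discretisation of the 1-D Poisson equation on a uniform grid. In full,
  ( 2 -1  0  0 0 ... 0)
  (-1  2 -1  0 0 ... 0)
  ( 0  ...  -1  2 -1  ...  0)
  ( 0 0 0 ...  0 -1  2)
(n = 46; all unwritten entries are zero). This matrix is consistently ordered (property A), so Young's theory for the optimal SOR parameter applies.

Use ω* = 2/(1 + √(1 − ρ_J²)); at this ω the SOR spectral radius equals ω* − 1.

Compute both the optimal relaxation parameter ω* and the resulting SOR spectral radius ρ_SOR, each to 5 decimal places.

ω* = 1.87478, ρ_SOR = 0.87478

½·tridiag(1,0,1) at n=46: λ_k = cos(kπ/47); max |λ| at k=1 ⇒ ρ_J = cos(π/47) ≈ 0.99777.
root = sin(π/47) = 0.066793  (since 1−cos² = sin²).
ω* = 2/(1 + 0.066793) = 2/1.066793 = 1.87478.
Hence ρ(B_{ω*}) = 1.87478 − 1 = 0.87478.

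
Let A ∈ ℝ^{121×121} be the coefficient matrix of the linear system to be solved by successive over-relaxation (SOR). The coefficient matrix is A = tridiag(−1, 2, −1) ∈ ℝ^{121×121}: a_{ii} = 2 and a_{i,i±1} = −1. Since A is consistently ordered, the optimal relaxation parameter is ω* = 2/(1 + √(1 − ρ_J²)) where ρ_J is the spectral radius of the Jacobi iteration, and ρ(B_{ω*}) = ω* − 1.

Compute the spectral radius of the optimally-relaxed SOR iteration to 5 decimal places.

ρ_SOR = 0.94980

With n=121, ρ(Jacobi) = cos(π/122) = 0.99967.
√(1−ρ_J²) simplifies to sin(π/122) = 0.025748.
Young: ω* = 2/(1+√(1−ρ_J²)) = 2/(1+0.025748) = 2/1.025748 = 1.94980.
and ρ(B_{ω*}) = 1.94980 − 1 = 0.94980.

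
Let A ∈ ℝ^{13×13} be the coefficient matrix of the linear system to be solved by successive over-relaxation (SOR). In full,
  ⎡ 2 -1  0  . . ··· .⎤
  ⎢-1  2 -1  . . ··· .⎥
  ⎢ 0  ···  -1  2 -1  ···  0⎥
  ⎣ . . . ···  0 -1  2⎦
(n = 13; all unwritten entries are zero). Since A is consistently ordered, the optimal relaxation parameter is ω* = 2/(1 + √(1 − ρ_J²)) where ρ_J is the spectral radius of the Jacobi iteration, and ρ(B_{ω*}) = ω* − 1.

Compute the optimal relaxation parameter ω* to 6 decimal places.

ω* = 1.635964

½·tridiag(1,0,1) at n=13: λ_k = cos(kπ/14); max |λ| at k=1 ⇒ ρ_J = cos(π/14) ≈ 0.974928.
√(1 − cos²(π/14)) = sin(π/14) ≈ 0.2225209.
Young: ω* = 2/(1+√(1−ρ_J²)) = 2/(1+0.2225209) = 2/1.2225209 = 1.635964.
Hence ρ(B_{ω*}) = 1.635964 − 1 = 0.635964.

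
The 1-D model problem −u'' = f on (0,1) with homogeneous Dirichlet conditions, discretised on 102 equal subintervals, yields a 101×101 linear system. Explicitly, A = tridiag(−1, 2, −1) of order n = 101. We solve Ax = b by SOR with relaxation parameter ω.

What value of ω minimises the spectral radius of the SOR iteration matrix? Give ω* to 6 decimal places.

spectrum of D⁻¹(L+U) = {cos(kπ/102) : 1≤k≤101}; ρ_J = cos(π/102) = 0.999526.
√(1−ρ_J²) simplifies to sin(π/102) = 0.0307951.
Then 2/(1+√(1−ρ_J²)) = 2/(1+0.0307951); ω* = 2/1.0307951 = 1.940250.
[ρ_SOR] ω* − 1 = 0.940250.

ω* = 1.940250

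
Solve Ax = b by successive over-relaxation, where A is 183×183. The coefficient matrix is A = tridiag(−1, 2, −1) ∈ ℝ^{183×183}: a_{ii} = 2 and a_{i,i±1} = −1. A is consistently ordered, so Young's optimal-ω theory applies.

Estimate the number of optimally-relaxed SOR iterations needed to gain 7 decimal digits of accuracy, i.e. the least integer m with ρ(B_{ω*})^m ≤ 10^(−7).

spectrum of D⁻¹(L+U) = {cos(kπ/184) : 1≤k≤183}; ρ_J = cos(π/184) = 0.9998542.
√(1−ρ_J²) simplifies to sin(π/184) = 0.0170730.
[ω*] 2 ÷ (1 + 0.0170730) = 2 ÷ 1.0170730 = 1.9664272.
[ρ_SOR] ω* − 1 = 0.9664272.
ρ_SOR^m ≤ 10^(−7) ⇔ m ≥ 7·ln10/(−ln 0.9664272) = 16.1181/0.0341493 = 471.989; m = ⌈471.989⌉ = 472.

m = 472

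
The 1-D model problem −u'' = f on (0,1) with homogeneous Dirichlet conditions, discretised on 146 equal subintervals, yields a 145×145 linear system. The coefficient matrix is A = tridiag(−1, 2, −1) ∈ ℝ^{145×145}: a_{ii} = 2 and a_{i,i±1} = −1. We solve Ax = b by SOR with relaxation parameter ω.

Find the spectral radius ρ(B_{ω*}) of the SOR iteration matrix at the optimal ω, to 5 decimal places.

ρ_SOR = 0.95787

[ρ_J] n=145: ρ(B_J) = cos(π/(n+1)) = cos(π/146) = 0.99977.
√(1−ρ_J²) = |sin(π/146)| = 0.021516
So ω* = 2/1.021516 = 1.95787 (Young).
ρ_SOR = ω* − 1 ≈ 0.95787.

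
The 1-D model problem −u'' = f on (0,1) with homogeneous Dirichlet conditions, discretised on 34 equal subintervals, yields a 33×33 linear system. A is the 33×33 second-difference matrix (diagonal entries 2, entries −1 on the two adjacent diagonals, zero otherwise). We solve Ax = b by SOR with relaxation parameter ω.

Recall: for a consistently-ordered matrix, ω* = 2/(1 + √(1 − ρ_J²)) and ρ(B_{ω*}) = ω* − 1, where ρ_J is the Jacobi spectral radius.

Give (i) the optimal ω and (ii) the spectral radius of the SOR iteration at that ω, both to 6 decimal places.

ω* = 1.831052, ρ_SOR = 0.831052

n=33: λ(B_J) = 1 − λ(A)/2 = cos(kπ/34); k=1 gives ρ_J = 0.995734.
√(1−ρ_J²) simplifies to sin(π/34) = 0.0922684.
ω* = 2 / (1 + 0.0922684) = 2 / 1.0922684 ≈ 1.831052.
At ω = 1.831052 every |λ(B_ω)| = ω−1, so ρ_SOR = 0.831052.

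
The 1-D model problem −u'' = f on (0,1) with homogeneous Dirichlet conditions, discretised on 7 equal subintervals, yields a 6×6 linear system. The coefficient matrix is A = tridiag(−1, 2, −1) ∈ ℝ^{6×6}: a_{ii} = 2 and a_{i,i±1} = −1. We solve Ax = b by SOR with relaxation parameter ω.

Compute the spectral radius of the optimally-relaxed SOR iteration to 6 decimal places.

B_J for the 6×6 system has eigenvalues cos(kπ/7); ρ_J = cos(π/7) = 0.900969.
√(1−ρ_J²) = |sin(π/7)| = 0.4338837
So ω* = 2/1.4338837 = 1.394813 (Young).
and ρ(B_{ω*}) = 1.394813 − 1 = 0.394813.

ρ_SOR = 0.394813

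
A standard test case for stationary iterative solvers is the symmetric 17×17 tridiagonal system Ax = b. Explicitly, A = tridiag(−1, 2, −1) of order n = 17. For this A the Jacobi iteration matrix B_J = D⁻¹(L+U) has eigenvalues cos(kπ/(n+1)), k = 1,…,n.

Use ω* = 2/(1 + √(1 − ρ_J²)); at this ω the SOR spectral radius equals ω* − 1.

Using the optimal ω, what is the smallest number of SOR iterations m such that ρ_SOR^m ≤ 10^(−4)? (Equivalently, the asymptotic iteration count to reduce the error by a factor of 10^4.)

m = 27

B_J for the 17×17 system has eigenvalues cos(kπ/18); ρ_J = cos(π/18) = 0.9848078.
√(1−ρ_J²) = |sin(π/18)| = 0.1736482
ω* = 2/(1 + 0.1736482) = 2/1.1736482 = 1.7040882.
Hence ρ(B_{ω*}) = 1.7040882 − 1 = 0.7040882.
m ≥ 4·ln10 / (−ln 0.7040882) = 26.251; smallest integer m = 27.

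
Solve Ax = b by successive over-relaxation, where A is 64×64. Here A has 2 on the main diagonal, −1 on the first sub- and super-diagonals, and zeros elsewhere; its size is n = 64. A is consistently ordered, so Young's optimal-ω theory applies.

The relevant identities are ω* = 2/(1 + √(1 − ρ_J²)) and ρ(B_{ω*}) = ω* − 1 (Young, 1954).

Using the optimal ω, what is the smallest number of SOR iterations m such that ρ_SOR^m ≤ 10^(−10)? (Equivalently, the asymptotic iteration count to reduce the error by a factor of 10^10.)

m = 239

[ρ_J] n=64: ρ(B_J) = cos(π/(n+1)) = cos(π/65) = 0.9988322.
1 − cos²(π/65) = sin²(π/65) ⇒ √(1−ρ_J²) = sin(π/65) = 0.0483134.
So ω* = 2/1.0483134 = 1.9078264 (Young).
Hence ρ(B_{ω*}) = 1.9078264 − 1 = 0.9078264.
(0.9078264)^m ≤ 10^{−10}  ⇒  m·ln(0.9078264) ≤ −10·ln10  ⇒  m ≥ 238.112  ⇒  m = 239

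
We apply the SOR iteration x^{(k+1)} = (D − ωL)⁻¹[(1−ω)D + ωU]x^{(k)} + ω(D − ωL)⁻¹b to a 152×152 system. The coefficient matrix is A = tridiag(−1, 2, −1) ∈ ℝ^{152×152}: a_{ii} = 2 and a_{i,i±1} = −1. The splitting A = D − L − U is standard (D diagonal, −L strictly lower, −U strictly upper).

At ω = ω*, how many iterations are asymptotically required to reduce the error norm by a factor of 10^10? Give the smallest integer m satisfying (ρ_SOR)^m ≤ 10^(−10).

B_J for the 152×152 system has eigenvalues cos(kπ/153); ρ_J = cos(π/153) = 0.9997892.
root = sin(π/153) = 0.0205318  (since 1−cos² = sin²).
So ω* = 2/1.0205318 = 1.9597625 (Young).
Hence ρ(B_{ω*}) = 1.9597625 − 1 = 0.9597625.
Need (0.9597625)^m ≤ 10^(−10): m ≥ 10·ln10/|ln 0.9597625| = 23.0259/0.0410694 = 560.658 ⇒ m = 561.

m = 561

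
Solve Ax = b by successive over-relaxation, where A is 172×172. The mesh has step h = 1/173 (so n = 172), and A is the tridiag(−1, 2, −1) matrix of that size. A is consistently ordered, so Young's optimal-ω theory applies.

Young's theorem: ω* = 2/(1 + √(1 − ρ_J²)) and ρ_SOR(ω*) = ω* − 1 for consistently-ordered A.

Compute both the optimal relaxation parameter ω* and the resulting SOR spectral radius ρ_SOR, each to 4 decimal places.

ω* = 1.9643, ρ_SOR = 0.9643

With n=172, ρ(Jacobi) = cos(π/173) = 0.9998.
1 − cos²(π/173) = sin²(π/173) ⇒ √(1−ρ_J²) = sin(π/173) = 0.01816.
ω* = 2/(1 + 0.01816) = 2/1.01816 = 1.9643.
Hence ρ(B_{ω*}) = 1.9643 − 1 = 0.9643.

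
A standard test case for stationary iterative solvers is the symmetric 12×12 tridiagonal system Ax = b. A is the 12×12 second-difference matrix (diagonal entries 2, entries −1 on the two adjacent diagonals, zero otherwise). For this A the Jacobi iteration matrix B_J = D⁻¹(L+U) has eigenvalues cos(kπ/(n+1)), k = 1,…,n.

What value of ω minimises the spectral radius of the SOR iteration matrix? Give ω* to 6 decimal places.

n=12: λ(B_J) = 1 − λ(A)/2 = cos(kπ/13); k=1 gives ρ_J = 0.970942.
√(1 − cos²(π/13)) = sin(π/13) ≈ 0.2393157.
Young: ω* = 2/(1+√(1−ρ_J²)) = 2/(1+0.2393157) = 2/1.2393157 = 1.613794.
[ρ_SOR] ω* − 1 = 0.613794.

ω* = 1.613794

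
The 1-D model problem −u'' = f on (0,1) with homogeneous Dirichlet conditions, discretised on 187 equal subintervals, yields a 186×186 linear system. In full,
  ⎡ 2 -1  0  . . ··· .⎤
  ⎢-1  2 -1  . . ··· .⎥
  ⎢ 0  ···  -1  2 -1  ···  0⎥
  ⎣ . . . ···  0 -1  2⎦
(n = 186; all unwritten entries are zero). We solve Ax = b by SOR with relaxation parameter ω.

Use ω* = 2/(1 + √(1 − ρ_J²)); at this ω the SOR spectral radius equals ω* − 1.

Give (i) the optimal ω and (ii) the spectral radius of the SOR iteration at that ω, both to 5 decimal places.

ω* = 1.96696, ρ_SOR = 0.96696

n=186: λ(B_J) = 1 − λ(A)/2 = cos(kπ/187); k=1 gives ρ_J = 0.99986.
√(1−ρ_J²) simplifies to sin(π/187) = 0.016799.
ω* = 2/(1 + 0.016799) = 2/1.016799 = 1.96696.
ρ_SOR = ω* − 1 ≈ 0.96696.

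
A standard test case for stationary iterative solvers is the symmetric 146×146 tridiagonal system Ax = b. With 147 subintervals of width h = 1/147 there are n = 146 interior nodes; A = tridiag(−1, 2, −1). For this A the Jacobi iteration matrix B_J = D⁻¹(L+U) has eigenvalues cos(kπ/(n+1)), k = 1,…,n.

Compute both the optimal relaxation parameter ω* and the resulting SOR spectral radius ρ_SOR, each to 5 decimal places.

ω* = 1.95815, ρ_SOR = 0.95815

ρ_J = max_k |cos(kπ/147)| = cos(π/147) = 0.99977
root = sin(π/147) = 0.021370  (since 1−cos² = sin²).
Young: ω* = 2/(1+√(1−ρ_J²)) = 2/(1+0.021370) = 2/1.021370 = 1.95815.
ρ_SOR = ω* − 1 ≈ 0.95815.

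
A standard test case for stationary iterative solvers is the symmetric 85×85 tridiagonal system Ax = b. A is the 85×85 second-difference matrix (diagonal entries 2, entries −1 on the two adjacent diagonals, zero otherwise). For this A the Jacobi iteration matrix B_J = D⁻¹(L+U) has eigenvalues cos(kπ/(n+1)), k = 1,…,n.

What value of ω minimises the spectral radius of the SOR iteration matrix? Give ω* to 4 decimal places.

n=85: λ(B_J) = 1 − λ(A)/2 = cos(kπ/86); k=1 gives ρ_J = 0.9993.
√(1−ρ_J²) = |sin(π/86)| = 0.03652
ω* = 2 / (1 + 0.03652) = 2 / 1.03652 ≈ 1.9295.
At ω = 1.9295 every |λ(B_ω)| = ω−1, so ρ_SOR = 0.9295.

ω* = 1.9295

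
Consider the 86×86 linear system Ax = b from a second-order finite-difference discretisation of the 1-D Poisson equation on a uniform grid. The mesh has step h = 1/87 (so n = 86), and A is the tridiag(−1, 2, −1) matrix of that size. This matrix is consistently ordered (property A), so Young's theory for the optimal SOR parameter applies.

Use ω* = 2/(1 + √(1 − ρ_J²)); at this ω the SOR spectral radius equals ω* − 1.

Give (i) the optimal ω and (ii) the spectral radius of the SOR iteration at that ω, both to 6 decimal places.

B_J for the 86×86 system has eigenvalues cos(kπ/87); ρ_J = cos(π/87) = 0.999348.
root = sin(π/87) = 0.0361024  (since 1−cos² = sin²).
ω* = 2 / (1 + 0.0361024) = 2 / 1.0361024 ≈ 1.930311.
[ρ_SOR] ω* − 1 = 0.930311.

ω* = 1.930311, ρ_SOR = 0.930311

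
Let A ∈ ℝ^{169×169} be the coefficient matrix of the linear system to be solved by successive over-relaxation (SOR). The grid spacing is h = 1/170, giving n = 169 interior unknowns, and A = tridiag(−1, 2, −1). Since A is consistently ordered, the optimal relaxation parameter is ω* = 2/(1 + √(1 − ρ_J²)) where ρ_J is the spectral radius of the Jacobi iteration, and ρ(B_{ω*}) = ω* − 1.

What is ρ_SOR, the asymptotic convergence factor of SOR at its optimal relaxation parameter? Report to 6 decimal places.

With n=169, ρ(Jacobi) = cos(π/170) = 0.999829.
root = sin(π/170) = 0.0184789  (since 1−cos² = sin²).
[ω*] 2 ÷ (1 + 0.0184789) = 2 ÷ 1.0184789 = 1.963713.
ρ(B_{ω*}) = ω*−1 = 0.963713

ρ_SOR = 0.963713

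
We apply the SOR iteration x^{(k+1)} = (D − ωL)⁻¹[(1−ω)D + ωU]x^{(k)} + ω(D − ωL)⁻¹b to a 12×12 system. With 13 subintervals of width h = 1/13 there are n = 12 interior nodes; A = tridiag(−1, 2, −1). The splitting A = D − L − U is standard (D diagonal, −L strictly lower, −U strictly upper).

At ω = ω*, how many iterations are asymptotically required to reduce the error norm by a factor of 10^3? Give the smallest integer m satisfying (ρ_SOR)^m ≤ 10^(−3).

[ρ_J] n=12: ρ(B_J) = cos(π/(n+1)) = cos(π/13) = 0.9709418.
√(1−ρ_J²) simplifies to sin(π/13) = 0.2393157.
So ω* = 2/1.2393157 = 1.6137938 (Young).
ρ_SOR = ω* − 1 ≈ 0.6137938.
m ≥ 3·ln10 / (−ln 0.6137938) = 14.152; smallest integer m = 15.

m = 15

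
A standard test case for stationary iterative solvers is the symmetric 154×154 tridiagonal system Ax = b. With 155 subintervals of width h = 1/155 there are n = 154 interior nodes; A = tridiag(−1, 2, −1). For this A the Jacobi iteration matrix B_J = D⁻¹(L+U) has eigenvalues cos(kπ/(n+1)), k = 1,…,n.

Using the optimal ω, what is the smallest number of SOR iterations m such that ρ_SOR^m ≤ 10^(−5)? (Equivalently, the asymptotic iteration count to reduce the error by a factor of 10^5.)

m = 284

[ρ_J] n=154: ρ(B_J) = cos(π/(n+1)) = cos(π/155) = 0.9997946.
√(1−ρ_J²) = |sin(π/155)| = 0.0202670
ω* = 2/(1 + 0.0202670) = 2/1.0202670 = 1.9602712.
Hence ρ(B_{ω*}) = 1.9602712 − 1 = 0.9602712.
(0.9602712)^m ≤ 10^{−5}  ⇒  m·ln(0.9602712) ≤ −5·ln10  ⇒  m ≥ 283.992  ⇒  m = 284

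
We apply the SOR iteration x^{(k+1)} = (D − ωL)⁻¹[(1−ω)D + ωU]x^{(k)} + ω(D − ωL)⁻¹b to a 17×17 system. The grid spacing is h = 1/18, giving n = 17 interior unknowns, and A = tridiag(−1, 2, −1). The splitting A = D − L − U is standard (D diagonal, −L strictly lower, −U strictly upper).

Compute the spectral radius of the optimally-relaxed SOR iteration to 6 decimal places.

ρ_SOR = 0.704088

n=17: λ(B_J) = 1 − λ(A)/2 = cos(kπ/18); k=1 gives ρ_J = 0.984808.
√(1 − cos²(π/18)) = sin(π/18) ≈ 0.1736482.
Then 2/(1+√(1−ρ_J²)) = 2/(1+0.1736482); ω* = 2/1.1736482 = 1.704088.
ρ_SOR = ω* − 1 ≈ 0.704088.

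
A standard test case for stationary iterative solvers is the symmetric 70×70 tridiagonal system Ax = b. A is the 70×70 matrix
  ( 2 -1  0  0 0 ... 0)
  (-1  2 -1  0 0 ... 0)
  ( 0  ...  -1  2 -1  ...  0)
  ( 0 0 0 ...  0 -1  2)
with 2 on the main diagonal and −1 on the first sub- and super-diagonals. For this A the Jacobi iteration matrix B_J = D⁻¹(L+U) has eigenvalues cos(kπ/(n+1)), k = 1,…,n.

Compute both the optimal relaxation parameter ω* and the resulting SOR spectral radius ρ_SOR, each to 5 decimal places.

ω* = 1.91528, ρ_SOR = 0.91528

With n=70, ρ(Jacobi) = cos(π/71) = 0.99902.
1 − cos²(π/71) = sin²(π/71) ⇒ √(1−ρ_J²) = sin(π/71) = 0.044233.
ω* = 2/(1 + 0.044233) = 2/1.044233 = 1.91528.
and ρ(B_{ω*}) = 1.91528 − 1 = 0.91528.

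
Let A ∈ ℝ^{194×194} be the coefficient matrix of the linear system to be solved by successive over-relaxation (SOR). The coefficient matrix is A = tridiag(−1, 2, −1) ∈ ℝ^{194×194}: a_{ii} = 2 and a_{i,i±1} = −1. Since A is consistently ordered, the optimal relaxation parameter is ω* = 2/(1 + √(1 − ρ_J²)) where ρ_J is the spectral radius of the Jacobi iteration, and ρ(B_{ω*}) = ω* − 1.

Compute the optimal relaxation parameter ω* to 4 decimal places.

With n=194, ρ(Jacobi) = cos(π/195) = 0.9999.
√(1−ρ_J²) = |sin(π/195)| = 0.01611
[ω*] 2 ÷ (1 + 0.01611) = 2 ÷ 1.01611 = 1.9683.
Hence ρ(B_{ω*}) = 1.9683 − 1 = 0.9683.

ω* = 1.9683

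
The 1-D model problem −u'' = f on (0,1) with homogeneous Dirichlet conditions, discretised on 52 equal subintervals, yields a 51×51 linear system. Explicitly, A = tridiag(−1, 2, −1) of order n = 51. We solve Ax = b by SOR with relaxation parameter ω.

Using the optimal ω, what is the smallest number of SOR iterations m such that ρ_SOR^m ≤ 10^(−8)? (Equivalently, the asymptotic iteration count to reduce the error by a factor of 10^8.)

ρ_J = max_k |cos(kπ/52)| = cos(π/52) = 0.9981756
root = sin(π/52) = 0.0603785  (since 1−cos² = sin²).
ω* = 2/(1+0.0603785) = 1.8861190
Hence ρ(B_{ω*}) = 1.8861190 − 1 = 0.8861190.
ρ_SOR^m ≤ 10^(−8) ⇔ m ≥ 8·ln10/(−ln 0.8861190) = 18.4207/0.120904 = 152.358; m = ⌈152.358⌉ = 153.

m = 153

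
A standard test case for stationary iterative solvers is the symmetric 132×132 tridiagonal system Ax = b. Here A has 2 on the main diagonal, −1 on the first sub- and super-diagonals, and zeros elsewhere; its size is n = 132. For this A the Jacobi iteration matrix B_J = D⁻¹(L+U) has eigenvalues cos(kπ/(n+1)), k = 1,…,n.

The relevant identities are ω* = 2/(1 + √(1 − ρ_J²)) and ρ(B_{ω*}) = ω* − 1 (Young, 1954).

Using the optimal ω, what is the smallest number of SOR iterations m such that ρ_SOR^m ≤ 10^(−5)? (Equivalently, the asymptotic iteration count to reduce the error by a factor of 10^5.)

m = 244

n=132: λ(B_J) = 1 − λ(A)/2 = cos(kπ/133); k=1 gives ρ_J = 0.9997210.
√(1−ρ_J²) = |sin(π/133)| = 0.0236188
Young: ω* = 2/(1+√(1−ρ_J²)) = 2/(1+0.0236188) = 2/1.0236188 = 1.9538524.
and ρ(B_{ω*}) = 1.9538524 − 1 = 0.9538524.
5·ln10 = 11.5129; −ln(0.9538524) = 0.0472463; m = ⌈11.5129/0.0472463⌉ = ⌈243.678⌉ = 244.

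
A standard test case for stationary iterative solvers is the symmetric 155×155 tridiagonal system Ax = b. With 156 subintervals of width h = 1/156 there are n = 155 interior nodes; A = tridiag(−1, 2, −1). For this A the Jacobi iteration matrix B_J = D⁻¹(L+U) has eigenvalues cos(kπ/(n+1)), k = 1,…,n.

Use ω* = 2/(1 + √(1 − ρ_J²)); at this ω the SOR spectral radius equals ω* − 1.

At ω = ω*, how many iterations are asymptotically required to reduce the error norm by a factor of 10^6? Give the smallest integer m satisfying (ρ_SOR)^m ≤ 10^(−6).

B_J for the 155×155 system has eigenvalues cos(kπ/156); ρ_J = cos(π/156) = 0.9997972.
√(1 − cos²(π/156)) = sin(π/156) ≈ 0.0201371.
Young: ω* = 2/(1+√(1−ρ_J²)) = 2/(1+0.0201371) = 2/1.0201371 = 1.9605208.
At ω = 1.9605208 every |λ(B_ω)| = ω−1, so ρ_SOR = 0.9605208.
(0.9605208)^m ≤ 10^{−6}  ⇒  m·ln(0.9605208) ≤ −6·ln10  ⇒  m ≥ 342.990  ⇒  m = 343

m = 343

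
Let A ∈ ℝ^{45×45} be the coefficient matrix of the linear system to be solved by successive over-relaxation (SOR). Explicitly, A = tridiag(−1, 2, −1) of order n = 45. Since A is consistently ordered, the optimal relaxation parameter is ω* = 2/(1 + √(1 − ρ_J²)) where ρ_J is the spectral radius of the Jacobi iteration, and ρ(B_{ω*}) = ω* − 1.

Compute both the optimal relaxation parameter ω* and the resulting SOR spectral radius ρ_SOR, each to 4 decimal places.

ω* = 1.8722, ρ_SOR = 0.8722

With n=45, ρ(Jacobi) = cos(π/46) = 0.9977.
root = sin(π/46) = 0.06824  (since 1−cos² = sin²).
So ω* = 2/1.06824 = 1.8722 (Young).
At ω = 1.8722 every |λ(B_ω)| = ω−1, so ρ_SOR = 0.8722.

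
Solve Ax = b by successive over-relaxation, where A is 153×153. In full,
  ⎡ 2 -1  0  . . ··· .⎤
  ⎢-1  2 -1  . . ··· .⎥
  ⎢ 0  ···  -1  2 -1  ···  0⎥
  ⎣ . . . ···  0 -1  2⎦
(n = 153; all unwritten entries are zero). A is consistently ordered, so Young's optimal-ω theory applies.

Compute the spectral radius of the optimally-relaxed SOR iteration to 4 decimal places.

With n=153, ρ(Jacobi) = cos(π/154) = 0.9998.
√(1−ρ_J²) simplifies to sin(π/154) = 0.02040.
ω* = 2/(1 + 0.02040) = 2/1.02040 = 1.9600.
At ω = 1.9600 every |λ(B_ω)| = ω−1, so ρ_SOR = 0.9600.

ρ_SOR = 0.9600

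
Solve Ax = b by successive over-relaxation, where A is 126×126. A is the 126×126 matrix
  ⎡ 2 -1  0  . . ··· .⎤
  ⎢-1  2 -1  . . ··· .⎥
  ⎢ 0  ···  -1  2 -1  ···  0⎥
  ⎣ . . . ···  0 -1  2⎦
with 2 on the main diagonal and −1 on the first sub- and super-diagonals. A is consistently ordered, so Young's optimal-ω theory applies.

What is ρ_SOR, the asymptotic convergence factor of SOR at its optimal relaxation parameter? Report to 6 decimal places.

B_J for the 126×126 system has eigenvalues cos(kπ/127); ρ_J = cos(π/127) = 0.999694.
1 − cos²(π/127) = sin²(π/127) ⇒ √(1−ρ_J²) = sin(π/127) = 0.0247344.
[ω*] 2 ÷ (1 + 0.0247344) = 2 ÷ 1.0247344 = 1.951725.
ρ_SOR = ω* − 1 = 1.951725 − 1 = 0.951725.

ρ_SOR = 0.951725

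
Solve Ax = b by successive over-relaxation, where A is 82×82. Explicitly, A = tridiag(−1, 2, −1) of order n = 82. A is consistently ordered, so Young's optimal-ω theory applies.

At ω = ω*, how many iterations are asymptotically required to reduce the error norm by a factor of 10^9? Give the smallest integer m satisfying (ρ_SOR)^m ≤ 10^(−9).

m = 274

½·tridiag(1,0,1) at n=82: λ_k = cos(kπ/83); max |λ| at k=1 ⇒ ρ_J = cos(π/83) ≈ 0.9992838.
root = sin(π/83) = 0.0378415  (since 1−cos² = sin²).
ω* = 2/(1 + 0.0378415) = 2/1.0378415 = 1.9270765.
ρ_SOR = ω* − 1 ≈ 0.9270765.
9·ln10 = 20.7233; −ln(0.9270765) = 0.0757192; m = ⌈20.7233/0.0757192⌉ = ⌈273.686⌉ = 274.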